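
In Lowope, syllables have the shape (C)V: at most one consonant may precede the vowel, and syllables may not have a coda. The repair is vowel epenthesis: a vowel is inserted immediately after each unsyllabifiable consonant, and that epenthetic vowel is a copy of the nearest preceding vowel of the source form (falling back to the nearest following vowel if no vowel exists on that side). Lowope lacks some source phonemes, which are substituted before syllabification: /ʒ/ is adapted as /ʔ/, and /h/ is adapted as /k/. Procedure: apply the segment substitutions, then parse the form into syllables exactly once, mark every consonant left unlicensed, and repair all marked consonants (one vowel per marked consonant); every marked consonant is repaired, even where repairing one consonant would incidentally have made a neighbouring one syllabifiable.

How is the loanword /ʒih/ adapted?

Substitution: /ʒ/ → /ʔ/, /h/ → /k/, giving /ʔik/.
Syllabifying with onset maximization leaves /k/ stranded (no codas are permitted; onsets are limited to one consonant).
Each unlicensed consonant becomes the onset of a new syllable: /k/ → /ki/.

ʔiki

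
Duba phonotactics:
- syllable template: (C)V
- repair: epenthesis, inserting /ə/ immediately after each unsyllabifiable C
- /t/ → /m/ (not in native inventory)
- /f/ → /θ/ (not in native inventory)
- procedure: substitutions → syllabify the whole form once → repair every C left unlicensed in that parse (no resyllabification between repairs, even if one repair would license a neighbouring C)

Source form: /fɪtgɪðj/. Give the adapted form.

Substitution: /f/ → /θ/, /t/ → /m/, giving /θɪmgɪðj/.
Under (C)V, the unsyllabifiable consonants are /m/, /ð/, /j/ (no codas are permitted; onsets are limited to one consonant).
Each unlicensed consonant becomes the onset of a new syllable: /m/ → /mə/, /ð/ → /ðə/, /j/ → /jə/.

θɪməgɪðəjə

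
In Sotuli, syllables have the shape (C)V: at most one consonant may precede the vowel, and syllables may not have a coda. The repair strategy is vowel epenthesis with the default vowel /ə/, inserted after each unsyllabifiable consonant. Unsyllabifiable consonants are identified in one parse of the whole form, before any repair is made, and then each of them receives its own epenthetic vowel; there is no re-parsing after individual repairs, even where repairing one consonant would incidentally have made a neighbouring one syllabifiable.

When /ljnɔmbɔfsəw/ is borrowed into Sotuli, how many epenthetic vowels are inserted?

5

The unsyllabifiable consonants are /l/, /j/, /m/, /f/, /w/; each receives one epenthetic vowel.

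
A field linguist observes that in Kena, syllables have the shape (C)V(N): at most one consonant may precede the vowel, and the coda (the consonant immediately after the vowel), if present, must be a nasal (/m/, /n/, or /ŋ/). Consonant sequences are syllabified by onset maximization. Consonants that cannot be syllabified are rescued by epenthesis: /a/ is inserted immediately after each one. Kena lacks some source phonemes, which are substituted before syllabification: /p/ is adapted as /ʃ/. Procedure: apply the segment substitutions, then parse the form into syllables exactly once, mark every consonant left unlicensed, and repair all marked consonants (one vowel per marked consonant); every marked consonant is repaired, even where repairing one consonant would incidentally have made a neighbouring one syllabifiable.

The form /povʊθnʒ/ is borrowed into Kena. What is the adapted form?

Substitution: /p/ → /ʃ/, giving /ʃovʊθnʒ/.
Syllabifying with onset maximization leaves /θ/, /n/, /ʒ/ stranded (only a nasal (/m/, /n/, or /ŋ/) is licensed in coda position; onsets are limited to one consonant).
Each unlicensed consonant becomes the onset of a new syllable: /θ/ → /θa/, /n/ → /na/, /ʒ/ → /ʒa/.

ʃovʊθanaʒa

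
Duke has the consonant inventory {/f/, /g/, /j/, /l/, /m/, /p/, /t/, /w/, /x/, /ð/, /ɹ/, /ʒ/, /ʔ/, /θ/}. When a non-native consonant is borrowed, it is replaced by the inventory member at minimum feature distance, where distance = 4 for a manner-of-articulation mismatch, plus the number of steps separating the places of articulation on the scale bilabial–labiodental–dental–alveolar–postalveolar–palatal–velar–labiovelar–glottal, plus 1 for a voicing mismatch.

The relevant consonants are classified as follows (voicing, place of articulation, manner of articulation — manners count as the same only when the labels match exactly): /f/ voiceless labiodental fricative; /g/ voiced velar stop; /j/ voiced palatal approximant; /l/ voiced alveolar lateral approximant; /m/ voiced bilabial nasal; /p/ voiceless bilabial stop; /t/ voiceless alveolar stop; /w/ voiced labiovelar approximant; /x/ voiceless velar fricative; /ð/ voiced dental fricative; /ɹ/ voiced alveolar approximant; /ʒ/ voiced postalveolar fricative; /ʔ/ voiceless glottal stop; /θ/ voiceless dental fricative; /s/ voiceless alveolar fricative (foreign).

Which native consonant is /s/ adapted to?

/θ/ is closest: same manner (fricative), place distance 1 (alveolar→dental), same voicing; total 1. Next closest is /f/ at distance 2.

θ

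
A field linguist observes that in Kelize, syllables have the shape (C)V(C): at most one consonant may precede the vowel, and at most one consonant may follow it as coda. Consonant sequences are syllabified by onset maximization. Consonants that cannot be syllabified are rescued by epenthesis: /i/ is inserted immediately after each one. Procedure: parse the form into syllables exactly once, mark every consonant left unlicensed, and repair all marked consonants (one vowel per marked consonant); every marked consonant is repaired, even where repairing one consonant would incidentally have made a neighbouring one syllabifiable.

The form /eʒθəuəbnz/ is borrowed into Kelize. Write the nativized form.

The consonants /n/, /z/ cannot be parsed into a legal (C)V(C) syllable (at most one coda consonant is licensed; onsets are limited to one consonant).
Each unlicensed consonant becomes the onset of a new syllable: /n/ → /ni/, /z/ → /zi/.

eʒθəuəbnizi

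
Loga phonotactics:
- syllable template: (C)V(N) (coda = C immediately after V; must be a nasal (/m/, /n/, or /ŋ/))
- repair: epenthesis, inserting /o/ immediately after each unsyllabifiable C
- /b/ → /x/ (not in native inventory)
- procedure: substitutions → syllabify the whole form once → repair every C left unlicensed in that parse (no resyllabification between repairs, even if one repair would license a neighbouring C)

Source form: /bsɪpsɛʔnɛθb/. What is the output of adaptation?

xosɪposɛʔonɛθoxo

Substitution: /b/ → /x/, giving /xsɪpsɛʔnɛθx/.
The consonants /x/, /p/, /ʔ/, /θ/, /x/ cannot be parsed into a legal (C)V(N) syllable (only a nasal (/m/, /n/, or /ŋ/) is licensed in coda position; onsets are limited to one consonant).
Epenthesis after each stranded consonant: /x/ → /xo/, /p/ → /po/, /ʔ/ → /ʔo/, /θ/ → /θo/, /x/ → /xo/.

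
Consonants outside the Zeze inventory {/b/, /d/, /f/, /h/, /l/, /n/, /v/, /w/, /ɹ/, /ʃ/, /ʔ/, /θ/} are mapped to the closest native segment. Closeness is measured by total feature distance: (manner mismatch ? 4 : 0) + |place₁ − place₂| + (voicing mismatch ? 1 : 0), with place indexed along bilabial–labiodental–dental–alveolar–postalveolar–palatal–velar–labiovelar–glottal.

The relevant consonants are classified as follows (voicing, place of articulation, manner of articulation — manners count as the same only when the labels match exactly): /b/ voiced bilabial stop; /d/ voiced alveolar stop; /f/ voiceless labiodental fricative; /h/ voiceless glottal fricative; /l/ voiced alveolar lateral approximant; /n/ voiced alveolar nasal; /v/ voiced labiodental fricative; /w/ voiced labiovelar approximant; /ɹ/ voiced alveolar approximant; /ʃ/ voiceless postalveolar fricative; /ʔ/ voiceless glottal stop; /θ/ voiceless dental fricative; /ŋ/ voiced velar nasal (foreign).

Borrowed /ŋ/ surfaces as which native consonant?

n

/n/ is closest: same manner (nasal), place distance 3 (velar→alveolar), same voicing; total 3. Next closest is /w/ at distance 5.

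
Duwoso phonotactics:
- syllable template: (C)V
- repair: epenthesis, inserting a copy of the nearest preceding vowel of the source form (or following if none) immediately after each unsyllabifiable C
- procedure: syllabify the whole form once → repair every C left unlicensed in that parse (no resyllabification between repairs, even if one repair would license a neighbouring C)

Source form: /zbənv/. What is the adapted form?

The consonants /z/, /n/, /v/ cannot be parsed into a legal (C)V syllable (no codas are permitted; onsets are limited to one consonant).
Each unlicensed consonant becomes the onset of a new syllable: /z/ → /zə/, /n/ → /nə/, /v/ → /və/.

zəbənəvə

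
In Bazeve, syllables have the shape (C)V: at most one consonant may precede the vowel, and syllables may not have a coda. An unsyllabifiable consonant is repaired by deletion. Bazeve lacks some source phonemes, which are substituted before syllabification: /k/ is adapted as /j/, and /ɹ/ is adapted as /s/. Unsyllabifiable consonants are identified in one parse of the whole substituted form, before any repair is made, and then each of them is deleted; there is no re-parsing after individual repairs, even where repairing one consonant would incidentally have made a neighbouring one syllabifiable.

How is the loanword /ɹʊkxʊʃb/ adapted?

Substitution: /ɹ/ → /s/, /k/ → /j/, giving /sʊjxʊʃb/.
Syllabifying with onset maximization leaves /j/, /ʃ/, /b/ stranded (no codas are permitted; onsets are limited to one consonant).
Deletion applies to /j/, /ʃ/, /b/.

sʊxʊ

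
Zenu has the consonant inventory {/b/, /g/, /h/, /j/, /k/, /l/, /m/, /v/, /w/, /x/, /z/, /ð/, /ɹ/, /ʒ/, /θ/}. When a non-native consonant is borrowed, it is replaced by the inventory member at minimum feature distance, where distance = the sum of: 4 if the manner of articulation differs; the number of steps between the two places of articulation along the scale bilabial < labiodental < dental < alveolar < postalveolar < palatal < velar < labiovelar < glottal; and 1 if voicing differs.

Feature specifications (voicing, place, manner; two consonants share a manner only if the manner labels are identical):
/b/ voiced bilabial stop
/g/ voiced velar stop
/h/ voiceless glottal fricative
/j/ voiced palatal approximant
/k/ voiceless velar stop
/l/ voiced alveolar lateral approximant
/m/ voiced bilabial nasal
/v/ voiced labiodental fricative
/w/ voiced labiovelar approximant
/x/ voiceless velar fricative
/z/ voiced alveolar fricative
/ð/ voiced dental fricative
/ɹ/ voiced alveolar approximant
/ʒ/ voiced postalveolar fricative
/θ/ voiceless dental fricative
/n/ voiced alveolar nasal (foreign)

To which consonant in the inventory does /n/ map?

/m/ is closest: same manner (nasal), place distance 3 (alveolar→bilabial), same voicing; total 3. Next closest is /l/ at distance 4.

m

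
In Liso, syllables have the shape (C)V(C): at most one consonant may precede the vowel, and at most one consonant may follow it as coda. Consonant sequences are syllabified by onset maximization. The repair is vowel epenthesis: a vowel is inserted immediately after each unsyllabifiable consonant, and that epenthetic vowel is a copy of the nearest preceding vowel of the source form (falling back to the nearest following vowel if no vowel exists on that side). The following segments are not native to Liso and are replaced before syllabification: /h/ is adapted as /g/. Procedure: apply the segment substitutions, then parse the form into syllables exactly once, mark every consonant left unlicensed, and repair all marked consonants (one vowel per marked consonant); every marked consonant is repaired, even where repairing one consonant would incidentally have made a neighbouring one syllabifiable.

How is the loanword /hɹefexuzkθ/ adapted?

Substitution: /h/ → /g/, giving /gɹefexuzkθ/.
Syllabifying with onset maximization leaves /g/, /k/, /θ/ stranded (at most one coda consonant is licensed; onsets are limited to one consonant).
Epenthesis after each stranded consonant: /g/ → /ge/, /k/ → /ku/, /θ/ → /θu/.

geɹefexuzkuθu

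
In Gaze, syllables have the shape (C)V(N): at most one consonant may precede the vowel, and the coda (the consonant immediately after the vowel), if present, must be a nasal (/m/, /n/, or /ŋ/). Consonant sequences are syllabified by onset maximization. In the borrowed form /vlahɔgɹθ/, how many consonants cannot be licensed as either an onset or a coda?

Syllabifying with onset maximization leaves /v/, /g/, /ɹ/, /θ/ stranded (only a nasal (/m/, /n/, or /ŋ/) is licensed in coda position; onsets are limited to one consonant).

4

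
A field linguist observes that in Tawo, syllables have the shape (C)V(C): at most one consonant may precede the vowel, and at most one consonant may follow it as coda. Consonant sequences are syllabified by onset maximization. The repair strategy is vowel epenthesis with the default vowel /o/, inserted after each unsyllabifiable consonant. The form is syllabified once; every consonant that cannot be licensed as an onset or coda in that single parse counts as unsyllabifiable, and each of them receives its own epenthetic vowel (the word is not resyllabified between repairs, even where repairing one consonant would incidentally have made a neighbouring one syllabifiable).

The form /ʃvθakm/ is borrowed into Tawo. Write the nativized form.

ʃovoθakmo

The consonants /ʃ/, /v/, /m/ cannot be parsed into a legal (C)V(C) syllable (at most one coda consonant is licensed; onsets are limited to one consonant).
Epenthesis after each stranded consonant: /ʃ/ → /ʃo/, /v/ → /vo/, /m/ → /mo/.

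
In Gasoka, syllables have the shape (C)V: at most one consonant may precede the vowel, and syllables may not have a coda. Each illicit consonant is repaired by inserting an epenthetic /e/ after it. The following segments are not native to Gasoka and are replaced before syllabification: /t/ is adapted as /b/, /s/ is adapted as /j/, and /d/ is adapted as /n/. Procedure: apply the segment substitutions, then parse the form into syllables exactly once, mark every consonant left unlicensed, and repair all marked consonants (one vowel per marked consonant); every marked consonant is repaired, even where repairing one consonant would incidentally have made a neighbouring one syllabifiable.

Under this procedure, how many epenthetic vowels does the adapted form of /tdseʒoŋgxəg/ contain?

5

After substitution the input is /bnjeʒoŋgxəg/.
The unsyllabifiable consonants are /b/, /n/, /ŋ/, /g/, /g/; each receives one epenthetic vowel.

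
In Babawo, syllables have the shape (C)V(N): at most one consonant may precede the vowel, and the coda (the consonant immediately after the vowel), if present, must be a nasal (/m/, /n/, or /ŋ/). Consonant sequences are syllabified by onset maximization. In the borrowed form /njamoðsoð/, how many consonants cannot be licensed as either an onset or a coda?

3

Under (C)V(N), the unsyllabifiable consonants are /n/, /ð/, /ð/ (only a nasal (/m/, /n/, or /ŋ/) is licensed in coda position; onsets are limited to one consonant).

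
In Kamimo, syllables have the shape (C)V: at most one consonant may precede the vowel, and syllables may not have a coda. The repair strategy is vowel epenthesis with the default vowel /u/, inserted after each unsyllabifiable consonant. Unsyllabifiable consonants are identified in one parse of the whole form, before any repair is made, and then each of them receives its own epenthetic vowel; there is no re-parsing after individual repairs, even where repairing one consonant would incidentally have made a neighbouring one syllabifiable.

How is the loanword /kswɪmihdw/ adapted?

kusuwɪmihuduwu

The consonants /k/, /s/, /h/, /d/, /w/ cannot be parsed into a legal (C)V syllable (no codas are permitted; onsets are limited to one consonant).
Each unlicensed consonant becomes the onset of a new syllable: /k/ → /ku/, /s/ → /su/, /h/ → /hu/, /d/ → /du/, /w/ → /wu/.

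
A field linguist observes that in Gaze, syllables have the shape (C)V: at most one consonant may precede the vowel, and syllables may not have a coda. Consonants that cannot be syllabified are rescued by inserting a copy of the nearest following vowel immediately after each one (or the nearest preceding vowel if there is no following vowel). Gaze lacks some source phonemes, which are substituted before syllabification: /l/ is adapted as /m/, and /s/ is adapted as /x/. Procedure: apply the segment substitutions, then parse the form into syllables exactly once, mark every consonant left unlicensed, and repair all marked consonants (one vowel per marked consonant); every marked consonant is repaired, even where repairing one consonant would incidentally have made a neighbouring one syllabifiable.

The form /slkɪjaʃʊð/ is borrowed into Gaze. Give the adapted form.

xɪmɪkɪjaʃʊðʊ

Substitution: /s/ → /x/, /l/ → /m/, giving /xmkɪjaʃʊð/.
Syllabifying with onset maximization leaves /x/, /m/, /ð/ stranded (no codas are permitted; onsets are limited to one consonant).
Epenthesis after each stranded consonant: /x/ → /xɪ/, /m/ → /mɪ/, /ð/ → /ðʊ/.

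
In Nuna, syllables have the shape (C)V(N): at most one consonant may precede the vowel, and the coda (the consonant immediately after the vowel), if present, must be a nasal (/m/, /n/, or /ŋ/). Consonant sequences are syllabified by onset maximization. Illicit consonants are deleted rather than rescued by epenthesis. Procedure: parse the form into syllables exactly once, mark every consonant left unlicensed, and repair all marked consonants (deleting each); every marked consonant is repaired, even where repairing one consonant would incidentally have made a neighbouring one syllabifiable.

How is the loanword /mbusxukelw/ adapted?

The consonants /m/, /s/, /l/, /w/ cannot be parsed into a legal (C)V(N) syllable (only a nasal (/m/, /n/, or /ŋ/) is licensed in coda position; onsets are limited to one consonant).
Deletion applies to /m/, /s/, /l/, /w/.

buxuke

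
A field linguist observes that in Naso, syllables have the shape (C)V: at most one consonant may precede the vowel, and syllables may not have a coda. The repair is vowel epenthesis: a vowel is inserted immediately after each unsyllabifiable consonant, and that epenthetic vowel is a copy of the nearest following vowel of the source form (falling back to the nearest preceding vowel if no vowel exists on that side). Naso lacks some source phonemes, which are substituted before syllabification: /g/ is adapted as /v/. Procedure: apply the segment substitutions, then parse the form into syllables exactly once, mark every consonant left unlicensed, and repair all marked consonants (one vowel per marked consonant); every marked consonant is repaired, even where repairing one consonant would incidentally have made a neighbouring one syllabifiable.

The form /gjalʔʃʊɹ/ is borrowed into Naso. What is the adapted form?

vajalʊʔʊʃʊɹʊ

Substitution: /g/ → /v/, giving /vjalʔʃʊɹ/.
Under (C)V, the unsyllabifiable consonants are /v/, /l/, /ʔ/, /ɹ/ (no codas are permitted; onsets are limited to one consonant).
Epenthesis after each stranded consonant: /v/ → /va/, /l/ → /lʊ/, /ʔ/ → /ʔʊ/, /ɹ/ → /ɹʊ/.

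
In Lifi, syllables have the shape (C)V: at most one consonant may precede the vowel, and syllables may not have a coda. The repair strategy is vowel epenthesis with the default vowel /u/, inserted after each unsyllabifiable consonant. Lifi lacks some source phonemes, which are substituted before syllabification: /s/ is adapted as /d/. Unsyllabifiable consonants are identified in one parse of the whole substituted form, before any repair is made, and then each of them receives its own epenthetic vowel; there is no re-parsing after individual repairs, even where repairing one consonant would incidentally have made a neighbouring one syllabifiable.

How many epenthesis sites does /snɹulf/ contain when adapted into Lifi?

4

After substitution the input is /dnɹulf/.
The unsyllabifiable consonants are /d/, /n/, /l/, /f/; each receives one epenthetic vowel.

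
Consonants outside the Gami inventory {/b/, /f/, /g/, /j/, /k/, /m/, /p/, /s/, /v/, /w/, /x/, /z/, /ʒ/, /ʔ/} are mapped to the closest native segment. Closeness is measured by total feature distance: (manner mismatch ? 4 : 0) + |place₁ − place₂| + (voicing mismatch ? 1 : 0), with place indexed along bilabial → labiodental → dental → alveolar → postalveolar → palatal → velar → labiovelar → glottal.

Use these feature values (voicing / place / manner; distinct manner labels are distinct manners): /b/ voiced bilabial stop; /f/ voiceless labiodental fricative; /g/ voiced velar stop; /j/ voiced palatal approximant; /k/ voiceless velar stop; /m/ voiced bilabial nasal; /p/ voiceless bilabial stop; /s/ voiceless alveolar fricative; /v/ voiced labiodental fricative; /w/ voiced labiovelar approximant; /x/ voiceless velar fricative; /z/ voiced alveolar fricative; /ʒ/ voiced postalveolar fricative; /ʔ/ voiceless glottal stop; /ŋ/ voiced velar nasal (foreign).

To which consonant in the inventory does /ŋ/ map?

/g/ is closest: manner differs (nasal→stop, +4), place distance 0 (velar→velar), same voicing; total 4. Next closest is /j/ at distance 5.

g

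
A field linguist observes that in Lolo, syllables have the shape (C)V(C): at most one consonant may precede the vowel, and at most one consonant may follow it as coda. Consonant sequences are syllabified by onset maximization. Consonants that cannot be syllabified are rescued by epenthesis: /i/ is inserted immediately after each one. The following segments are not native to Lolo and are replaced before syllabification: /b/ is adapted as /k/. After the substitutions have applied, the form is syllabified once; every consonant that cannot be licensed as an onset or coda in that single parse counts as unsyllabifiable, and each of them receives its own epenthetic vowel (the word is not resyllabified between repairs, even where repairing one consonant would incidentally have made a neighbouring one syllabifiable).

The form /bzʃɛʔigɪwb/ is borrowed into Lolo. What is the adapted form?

kiziʃɛʔigɪwki

Substitution: /b/ → /k/, giving /kzʃɛʔigɪwk/.
Under (C)V(C), the unsyllabifiable consonants are /k/, /z/, /k/ (at most one coda consonant is licensed; onsets are limited to one consonant).
Epenthesis after each stranded consonant: /k/ → /ki/, /z/ → /zi/, /k/ → /ki/.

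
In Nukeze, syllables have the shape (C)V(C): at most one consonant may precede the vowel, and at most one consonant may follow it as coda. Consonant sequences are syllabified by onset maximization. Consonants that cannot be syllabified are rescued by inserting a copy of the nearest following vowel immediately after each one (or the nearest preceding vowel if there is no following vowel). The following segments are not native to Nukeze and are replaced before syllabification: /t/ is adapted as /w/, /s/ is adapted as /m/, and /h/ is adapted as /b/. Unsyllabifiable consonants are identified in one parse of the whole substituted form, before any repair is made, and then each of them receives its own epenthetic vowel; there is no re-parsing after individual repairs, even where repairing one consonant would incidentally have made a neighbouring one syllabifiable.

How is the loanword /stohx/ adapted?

Substitution: /s/ → /m/, /t/ → /w/, /h/ → /b/, giving /mwobx/.
Under (C)V(C), the unsyllabifiable consonants are /m/, /x/ (at most one coda consonant is licensed; onsets are limited to one consonant).
Each unlicensed consonant becomes the onset of a new syllable: /m/ → /mo/, /x/ → /xo/.

mowobxo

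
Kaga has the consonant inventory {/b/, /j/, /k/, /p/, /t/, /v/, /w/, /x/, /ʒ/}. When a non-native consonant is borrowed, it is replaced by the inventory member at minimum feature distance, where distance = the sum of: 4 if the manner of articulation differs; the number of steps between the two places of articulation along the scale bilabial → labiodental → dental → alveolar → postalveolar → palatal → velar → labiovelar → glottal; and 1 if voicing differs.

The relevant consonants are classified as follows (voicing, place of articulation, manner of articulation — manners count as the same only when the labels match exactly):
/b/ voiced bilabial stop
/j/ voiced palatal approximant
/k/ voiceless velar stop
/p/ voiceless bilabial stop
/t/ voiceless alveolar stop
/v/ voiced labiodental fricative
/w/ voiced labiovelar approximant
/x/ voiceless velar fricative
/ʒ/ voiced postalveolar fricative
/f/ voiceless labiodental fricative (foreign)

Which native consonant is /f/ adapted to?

/v/ is closest: same manner (fricative), place distance 0 (labiodental→labiodental), voicing differs (+1); total 1. Next closest is /ʒ/ at distance 4.

v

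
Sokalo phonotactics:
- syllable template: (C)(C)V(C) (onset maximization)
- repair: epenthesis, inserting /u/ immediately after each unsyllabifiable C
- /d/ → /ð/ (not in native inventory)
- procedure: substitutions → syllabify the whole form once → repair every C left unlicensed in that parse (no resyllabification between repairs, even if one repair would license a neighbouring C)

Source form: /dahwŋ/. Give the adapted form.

Substitution: /d/ → /ð/, giving /ðahwŋ/.
Under (C)(C)V(C), the unsyllabifiable consonants are /w/, /ŋ/ (at most one coda consonant is licensed; onsets may contain at most 2 consonants).
Each unlicensed consonant becomes the onset of a new syllable: /w/ → /wu/, /ŋ/ → /ŋu/.

ðahwuŋu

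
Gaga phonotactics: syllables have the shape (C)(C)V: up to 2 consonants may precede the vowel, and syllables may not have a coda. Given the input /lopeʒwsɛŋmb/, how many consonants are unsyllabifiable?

4

The consonants /ʒ/, /ŋ/, /m/, /b/ cannot be parsed into a legal (C)(C)V syllable (no codas are permitted; onsets may contain at most 2 consonants).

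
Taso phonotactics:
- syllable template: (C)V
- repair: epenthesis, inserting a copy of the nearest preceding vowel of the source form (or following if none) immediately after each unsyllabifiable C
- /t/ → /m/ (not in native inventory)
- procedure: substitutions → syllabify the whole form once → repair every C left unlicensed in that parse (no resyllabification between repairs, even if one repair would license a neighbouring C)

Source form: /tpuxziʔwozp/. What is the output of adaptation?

mupuxuziʔiwozopo

Substitution: /t/ → /m/, giving /mpuxziʔwozp/.
The consonants /m/, /x/, /ʔ/, /z/, /p/ cannot be parsed into a legal (C)V syllable (no codas are permitted; onsets are limited to one consonant).
Inserting the epenthetic vowel yields /m/ → /mu/, /x/ → /xu/, /ʔ/ → /ʔi/, /z/ → /zo/, /p/ → /po/.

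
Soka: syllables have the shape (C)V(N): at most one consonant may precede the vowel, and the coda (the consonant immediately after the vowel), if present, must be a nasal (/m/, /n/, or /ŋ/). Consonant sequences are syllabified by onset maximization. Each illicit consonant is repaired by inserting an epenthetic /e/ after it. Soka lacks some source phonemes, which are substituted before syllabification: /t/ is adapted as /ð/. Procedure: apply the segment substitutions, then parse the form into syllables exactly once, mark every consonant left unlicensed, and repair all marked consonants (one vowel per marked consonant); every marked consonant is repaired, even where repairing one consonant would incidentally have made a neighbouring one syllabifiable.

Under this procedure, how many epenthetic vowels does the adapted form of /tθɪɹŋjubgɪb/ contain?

After substitution the input is /ðθɪɹŋjubgɪb/.
The unsyllabifiable consonants are /ð/, /ɹ/, /ŋ/, /b/, /b/; each receives one epenthetic vowel.

5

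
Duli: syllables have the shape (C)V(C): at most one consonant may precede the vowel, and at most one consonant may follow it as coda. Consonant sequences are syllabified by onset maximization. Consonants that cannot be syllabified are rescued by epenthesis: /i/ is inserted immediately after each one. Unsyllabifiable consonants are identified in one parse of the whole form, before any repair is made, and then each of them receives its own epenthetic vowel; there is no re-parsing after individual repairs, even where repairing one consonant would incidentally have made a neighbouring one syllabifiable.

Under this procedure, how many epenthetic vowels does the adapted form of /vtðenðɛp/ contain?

The unsyllabifiable consonants are /v/, /t/; each receives one epenthetic vowel.

2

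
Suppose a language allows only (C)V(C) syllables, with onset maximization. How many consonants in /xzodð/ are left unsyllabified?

2

Syllabifying with onset maximization leaves /x/, /ð/ stranded (at most one coda consonant is licensed; onsets are limited to one consonant).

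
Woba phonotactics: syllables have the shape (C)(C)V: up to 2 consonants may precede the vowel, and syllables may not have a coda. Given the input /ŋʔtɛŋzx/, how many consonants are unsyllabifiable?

4

Under (C)(C)V, the unsyllabifiable consonants are /ŋ/, /ŋ/, /z/, /x/ (no codas are permitted; onsets may contain at most 2 consonants).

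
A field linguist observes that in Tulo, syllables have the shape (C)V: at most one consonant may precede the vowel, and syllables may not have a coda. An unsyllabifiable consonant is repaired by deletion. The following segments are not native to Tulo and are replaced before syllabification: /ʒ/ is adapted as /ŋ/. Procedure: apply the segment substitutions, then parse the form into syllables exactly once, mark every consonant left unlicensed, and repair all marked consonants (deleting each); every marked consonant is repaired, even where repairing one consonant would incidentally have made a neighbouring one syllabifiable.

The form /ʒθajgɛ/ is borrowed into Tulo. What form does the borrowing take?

θagɛ

Substitution: /ʒ/ → /ŋ/, giving /ŋθajgɛ/.
Under (C)V, the unsyllabifiable consonants are /ŋ/, /j/ (no codas are permitted; onsets are limited to one consonant).
Deletion applies to /ŋ/, /j/.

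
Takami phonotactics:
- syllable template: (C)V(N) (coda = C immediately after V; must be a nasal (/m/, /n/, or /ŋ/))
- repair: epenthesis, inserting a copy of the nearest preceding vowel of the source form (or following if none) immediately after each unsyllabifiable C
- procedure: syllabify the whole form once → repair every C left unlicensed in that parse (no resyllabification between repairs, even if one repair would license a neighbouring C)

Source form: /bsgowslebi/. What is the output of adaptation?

Syllabifying with onset maximization leaves /b/, /s/, /w/, /s/ stranded (only a nasal (/m/, /n/, or /ŋ/) is licensed in coda position; onsets are limited to one consonant).
Each unlicensed consonant becomes the onset of a new syllable: /b/ → /bo/, /s/ → /so/, /w/ → /wo/, /s/ → /so/.

bosogowosolebi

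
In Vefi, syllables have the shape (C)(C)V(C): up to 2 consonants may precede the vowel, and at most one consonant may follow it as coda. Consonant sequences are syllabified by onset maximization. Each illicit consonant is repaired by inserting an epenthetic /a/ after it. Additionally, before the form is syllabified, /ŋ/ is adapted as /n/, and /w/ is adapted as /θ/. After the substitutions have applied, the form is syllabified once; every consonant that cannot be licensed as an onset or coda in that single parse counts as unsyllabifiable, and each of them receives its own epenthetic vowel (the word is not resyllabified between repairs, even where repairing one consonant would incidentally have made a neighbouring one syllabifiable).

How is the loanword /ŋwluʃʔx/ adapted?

Substitution: /ŋ/ → /n/, /w/ → /θ/, giving /nθluʃʔx/.
Syllabifying with onset maximization leaves /n/, /ʔ/, /x/ stranded (at most one coda consonant is licensed; onsets may contain at most 2 consonants).
Inserting the epenthetic vowel yields /n/ → /na/, /ʔ/ → /ʔa/, /x/ → /xa/.

naθluʃʔaxa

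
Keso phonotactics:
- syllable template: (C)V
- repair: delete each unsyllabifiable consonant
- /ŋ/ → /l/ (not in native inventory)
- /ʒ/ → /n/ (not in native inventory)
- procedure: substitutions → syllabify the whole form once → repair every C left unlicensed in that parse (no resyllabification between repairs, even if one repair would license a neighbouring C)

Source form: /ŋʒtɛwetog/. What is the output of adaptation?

tɛweto

Substitution: /ŋ/ → /l/, /ʒ/ → /n/, giving /lntɛwetog/.
The consonants /l/, /n/, /g/ cannot be parsed into a legal (C)V syllable (no codas are permitted; onsets are limited to one consonant).
Each unlicensed consonant is deleted: /l/, /n/, /g/.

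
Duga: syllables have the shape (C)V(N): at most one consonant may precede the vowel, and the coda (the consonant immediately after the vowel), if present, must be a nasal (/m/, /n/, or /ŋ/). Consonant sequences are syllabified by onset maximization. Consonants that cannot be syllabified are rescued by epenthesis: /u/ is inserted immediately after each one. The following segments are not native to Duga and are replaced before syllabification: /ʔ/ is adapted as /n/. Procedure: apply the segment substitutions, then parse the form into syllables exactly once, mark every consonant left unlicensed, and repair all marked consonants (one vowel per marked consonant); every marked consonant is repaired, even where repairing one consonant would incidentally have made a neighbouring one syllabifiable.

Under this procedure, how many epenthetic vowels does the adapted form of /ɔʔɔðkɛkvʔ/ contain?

4

After substitution the input is /ɔnɔðkɛkvn/.
The unsyllabifiable consonants are /ð/, /k/, /v/, /n/; each receives one epenthetic vowel.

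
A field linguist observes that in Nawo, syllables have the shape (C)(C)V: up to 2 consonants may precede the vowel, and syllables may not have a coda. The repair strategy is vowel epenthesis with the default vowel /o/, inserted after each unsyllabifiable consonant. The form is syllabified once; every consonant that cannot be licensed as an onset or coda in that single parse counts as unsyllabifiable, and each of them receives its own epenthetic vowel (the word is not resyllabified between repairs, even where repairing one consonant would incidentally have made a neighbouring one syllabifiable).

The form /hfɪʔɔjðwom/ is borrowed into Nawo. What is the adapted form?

hfɪʔɔjoðwomo

Under (C)(C)V, the unsyllabifiable consonants are /j/, /m/ (no codas are permitted; onsets may contain at most 2 consonants).
Each unlicensed consonant becomes the onset of a new syllable: /j/ → /jo/, /m/ → /mo/.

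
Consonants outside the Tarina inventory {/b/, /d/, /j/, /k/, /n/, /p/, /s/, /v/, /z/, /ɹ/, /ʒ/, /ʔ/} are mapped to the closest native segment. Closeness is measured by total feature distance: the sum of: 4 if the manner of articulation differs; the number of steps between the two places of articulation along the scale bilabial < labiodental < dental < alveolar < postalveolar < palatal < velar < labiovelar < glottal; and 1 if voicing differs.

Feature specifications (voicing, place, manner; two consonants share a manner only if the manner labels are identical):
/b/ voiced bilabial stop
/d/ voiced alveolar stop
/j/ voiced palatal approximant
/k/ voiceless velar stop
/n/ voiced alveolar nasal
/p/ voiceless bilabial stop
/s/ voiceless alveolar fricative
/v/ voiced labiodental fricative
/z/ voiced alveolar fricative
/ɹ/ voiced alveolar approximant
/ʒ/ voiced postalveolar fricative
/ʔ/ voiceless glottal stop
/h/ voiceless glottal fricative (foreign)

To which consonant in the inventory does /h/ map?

ʔ

/ʔ/ is closest: manner differs (fricative→stop, +4), place distance 0 (glottal→glottal), same voicing; total 4. Next closest is /s/ at distance 5.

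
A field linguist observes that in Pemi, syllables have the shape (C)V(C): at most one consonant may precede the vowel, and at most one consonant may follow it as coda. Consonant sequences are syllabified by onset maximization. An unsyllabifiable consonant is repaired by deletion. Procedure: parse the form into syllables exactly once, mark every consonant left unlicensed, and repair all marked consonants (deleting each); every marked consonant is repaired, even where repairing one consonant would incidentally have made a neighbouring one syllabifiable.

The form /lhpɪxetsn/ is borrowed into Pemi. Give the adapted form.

The consonants /l/, /h/, /s/, /n/ cannot be parsed into a legal (C)V(C) syllable (at most one coda consonant is licensed; onsets are limited to one consonant).
Deletion applies to /l/, /h/, /s/, /n/.

pɪxet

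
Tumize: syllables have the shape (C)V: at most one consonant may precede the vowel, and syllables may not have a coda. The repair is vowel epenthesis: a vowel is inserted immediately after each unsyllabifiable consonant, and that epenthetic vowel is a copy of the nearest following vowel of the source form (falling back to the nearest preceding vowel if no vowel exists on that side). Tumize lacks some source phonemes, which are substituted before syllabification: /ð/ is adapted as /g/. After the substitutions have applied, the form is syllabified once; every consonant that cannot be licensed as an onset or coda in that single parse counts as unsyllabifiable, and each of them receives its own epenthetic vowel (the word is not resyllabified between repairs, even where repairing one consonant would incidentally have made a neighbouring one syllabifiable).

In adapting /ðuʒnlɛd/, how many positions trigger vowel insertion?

3

After substitution the input is /guʒnlɛd/.
The unsyllabifiable consonants are /ʒ/, /n/, /d/; each receives one epenthetic vowel.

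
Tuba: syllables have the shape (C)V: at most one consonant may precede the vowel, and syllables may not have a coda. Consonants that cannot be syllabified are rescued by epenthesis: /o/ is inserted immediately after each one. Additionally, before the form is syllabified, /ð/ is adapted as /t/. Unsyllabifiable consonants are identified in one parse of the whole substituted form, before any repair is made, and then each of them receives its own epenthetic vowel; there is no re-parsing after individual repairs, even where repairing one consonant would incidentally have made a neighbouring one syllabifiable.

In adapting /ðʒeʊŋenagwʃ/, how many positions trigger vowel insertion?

After substitution the input is /tʒeʊŋenagwʃ/.
The unsyllabifiable consonants are /t/, /g/, /w/, /ʃ/; each receives one epenthetic vowel.

4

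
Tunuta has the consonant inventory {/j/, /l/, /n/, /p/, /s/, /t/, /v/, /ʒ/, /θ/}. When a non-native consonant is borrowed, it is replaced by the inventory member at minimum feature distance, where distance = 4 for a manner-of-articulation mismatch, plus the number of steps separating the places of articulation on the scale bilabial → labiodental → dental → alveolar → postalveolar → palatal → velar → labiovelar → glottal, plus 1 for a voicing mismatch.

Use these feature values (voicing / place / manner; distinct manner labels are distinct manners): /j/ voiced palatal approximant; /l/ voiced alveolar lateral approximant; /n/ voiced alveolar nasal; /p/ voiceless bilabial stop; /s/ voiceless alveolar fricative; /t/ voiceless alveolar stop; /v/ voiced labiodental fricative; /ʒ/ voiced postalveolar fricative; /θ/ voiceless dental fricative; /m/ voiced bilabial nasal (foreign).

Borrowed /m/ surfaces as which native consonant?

n

/n/ is closest: same manner (nasal), place distance 3 (bilabial→alveolar), same voicing; total 3. Next closest is /p/ at distance 5.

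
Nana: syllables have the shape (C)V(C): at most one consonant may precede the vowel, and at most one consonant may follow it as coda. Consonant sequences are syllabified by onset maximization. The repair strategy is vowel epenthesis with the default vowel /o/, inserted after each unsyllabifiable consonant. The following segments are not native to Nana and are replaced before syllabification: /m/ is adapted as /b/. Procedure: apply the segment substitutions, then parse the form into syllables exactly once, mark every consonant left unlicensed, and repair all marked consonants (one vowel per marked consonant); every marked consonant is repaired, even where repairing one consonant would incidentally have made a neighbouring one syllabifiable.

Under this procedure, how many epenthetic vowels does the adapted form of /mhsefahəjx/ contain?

3

After substitution the input is /bhsefahəjx/.
The unsyllabifiable consonants are /b/, /h/, /x/; each receives one epenthetic vowel.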